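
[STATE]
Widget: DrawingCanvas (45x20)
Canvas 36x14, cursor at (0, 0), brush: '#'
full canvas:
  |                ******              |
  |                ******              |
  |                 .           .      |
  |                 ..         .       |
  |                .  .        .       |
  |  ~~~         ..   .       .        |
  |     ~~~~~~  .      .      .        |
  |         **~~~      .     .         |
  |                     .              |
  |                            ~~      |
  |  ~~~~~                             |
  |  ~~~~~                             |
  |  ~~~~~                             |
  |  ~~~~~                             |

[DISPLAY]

+               ******                       
                ******                       
                 .           .               
                 ..         .                
                .  .        .                
  ~~~         ..   .       .                 
     ~~~~~~  .      .      .                 
         **~~~      .     .                  
                     .                       
                            ~~               
  ~~~~~                                      
  ~~~~~                                      
  ~~~~~                                      
  ~~~~~                                      
                                             
                                             
                                             
                                             
                                             
                                             


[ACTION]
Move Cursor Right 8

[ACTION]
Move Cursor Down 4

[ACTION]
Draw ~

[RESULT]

                ******                       
                ******                       
                 .           .               
                 ..         .                
        ~       .  .        .                
  ~~~         ..   .       .                 
     ~~~~~~  .      .      .                 
         **~~~      .     .                  
                     .                       
                            ~~               
  ~~~~~                                      
  ~~~~~                                      
  ~~~~~                                      
  ~~~~~                                      
                                             
                                             
                                             
                                             
                                             
                                             


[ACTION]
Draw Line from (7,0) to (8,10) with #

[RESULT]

                ******                       
                ******                       
                 .           .               
                 ..         .                
        ~       .  .        .                
  ~~~         ..   .       .                 
     ~~~~~~  .      .      .                 
######   **~~~      .     .                  
      #####          .                       
                            ~~               
  ~~~~~                                      
  ~~~~~                                      
  ~~~~~                                      
  ~~~~~                                      
                                             
                                             
                                             
                                             
                                             
                                             


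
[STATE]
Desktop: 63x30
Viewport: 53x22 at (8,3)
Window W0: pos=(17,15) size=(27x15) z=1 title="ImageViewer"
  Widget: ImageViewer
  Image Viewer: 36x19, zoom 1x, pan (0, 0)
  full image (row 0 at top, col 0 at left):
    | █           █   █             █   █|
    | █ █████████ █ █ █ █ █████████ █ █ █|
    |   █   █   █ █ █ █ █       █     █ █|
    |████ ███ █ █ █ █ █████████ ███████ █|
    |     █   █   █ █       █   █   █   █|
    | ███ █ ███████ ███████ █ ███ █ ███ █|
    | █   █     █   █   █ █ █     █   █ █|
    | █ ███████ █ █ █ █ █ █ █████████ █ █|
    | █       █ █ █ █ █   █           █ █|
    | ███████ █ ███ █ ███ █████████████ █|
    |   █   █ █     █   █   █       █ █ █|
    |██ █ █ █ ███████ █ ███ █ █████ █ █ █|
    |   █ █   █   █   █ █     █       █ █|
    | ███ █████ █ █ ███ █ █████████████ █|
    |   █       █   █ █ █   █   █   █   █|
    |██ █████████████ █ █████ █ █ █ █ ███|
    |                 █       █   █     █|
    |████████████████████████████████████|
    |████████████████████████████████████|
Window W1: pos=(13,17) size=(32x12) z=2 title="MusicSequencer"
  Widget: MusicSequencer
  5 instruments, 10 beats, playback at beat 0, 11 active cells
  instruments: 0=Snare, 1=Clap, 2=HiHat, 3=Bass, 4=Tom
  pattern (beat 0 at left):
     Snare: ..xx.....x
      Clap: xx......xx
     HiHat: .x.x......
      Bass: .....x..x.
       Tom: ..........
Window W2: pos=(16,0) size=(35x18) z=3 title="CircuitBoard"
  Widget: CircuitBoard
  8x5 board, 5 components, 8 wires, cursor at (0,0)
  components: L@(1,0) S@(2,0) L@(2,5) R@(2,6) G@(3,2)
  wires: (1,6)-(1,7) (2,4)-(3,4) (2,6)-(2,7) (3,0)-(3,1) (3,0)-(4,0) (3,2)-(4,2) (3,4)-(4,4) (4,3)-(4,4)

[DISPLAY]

        ┃   0 1 2 3 4 5 6 7               ┃          
        ┃0  [.]                           ┃          
        ┃                                 ┃          
        ┃1   L                       · ─ ·┃          
        ┃                                 ┃          
        ┃2   S               ·   L   R ─ ·┃          
        ┃                    │            ┃          
        ┃3   · ─ ·   G       ·            ┃          
        ┃    │       │       │            ┃          
        ┃4   ·       ·   · ─ ·            ┃          
        ┃Cursor: (0,0)                    ┃          
        ┃                                 ┃          
        ┃                                 ┃          
        ┃                                 ┃          
     ┏━━┗━━━━━━━━━━━━━━━━━━━━━━━━━━━━━━━━━┛          
     ┃ MusicSequencer               ┃                
     ┠──────────────────────────────┨                
     ┃      ▼123456789              ┃                
     ┃ Snare··██·····█              ┃                
     ┃  Clap██······██              ┃                
     ┃ HiHat·█·█······              ┃                
     ┃  Bass·····█··█·              ┃                


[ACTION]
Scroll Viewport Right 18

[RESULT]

      ┃   0 1 2 3 4 5 6 7               ┃            
      ┃0  [.]                           ┃            
      ┃                                 ┃            
      ┃1   L                       · ─ ·┃            
      ┃                                 ┃            
      ┃2   S               ·   L   R ─ ·┃            
      ┃                    │            ┃            
      ┃3   · ─ ·   G       ·            ┃            
      ┃    │       │       │            ┃            
      ┃4   ·       ·   · ─ ·            ┃            
      ┃Cursor: (0,0)                    ┃            
      ┃                                 ┃            
      ┃                                 ┃            
      ┃                                 ┃            
   ┏━━┗━━━━━━━━━━━━━━━━━━━━━━━━━━━━━━━━━┛            
   ┃ MusicSequencer               ┃                  
   ┠──────────────────────────────┨                  
   ┃      ▼123456789              ┃                  
   ┃ Snare··██·····█              ┃                  
   ┃  Clap██······██              ┃                  
   ┃ HiHat·█·█······              ┃                  
   ┃  Bass·····█··█·              ┃                  


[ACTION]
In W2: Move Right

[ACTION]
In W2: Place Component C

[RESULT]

      ┃   0 1 2 3 4 5 6 7               ┃            
      ┃0      [C]                       ┃            
      ┃                                 ┃            
      ┃1   L                       · ─ ·┃            
      ┃                                 ┃            
      ┃2   S               ·   L   R ─ ·┃            
      ┃                    │            ┃            
      ┃3   · ─ ·   G       ·            ┃            
      ┃    │       │       │            ┃            
      ┃4   ·       ·   · ─ ·            ┃            
      ┃Cursor: (0,1)                    ┃            
      ┃                                 ┃            
      ┃                                 ┃            
      ┃                                 ┃            
   ┏━━┗━━━━━━━━━━━━━━━━━━━━━━━━━━━━━━━━━┛            
   ┃ MusicSequencer               ┃                  
   ┠──────────────────────────────┨                  
   ┃      ▼123456789              ┃                  
   ┃ Snare··██·····█              ┃                  
   ┃  Clap██······██              ┃                  
   ┃ HiHat·█·█······              ┃                  
   ┃  Bass·····█··█·              ┃                  


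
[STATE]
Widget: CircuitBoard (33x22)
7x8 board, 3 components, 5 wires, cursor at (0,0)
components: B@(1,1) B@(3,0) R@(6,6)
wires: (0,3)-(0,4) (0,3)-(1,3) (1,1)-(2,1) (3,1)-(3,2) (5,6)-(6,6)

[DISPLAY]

   0 1 2 3 4 5 6                 
0  [.]          · ─ ·            
                │                
1       B       ·                
        │                        
2       ·                        
                                 
3   B   · ─ ·                    
                                 
4                                
                                 
5                           ·    
                            │    
6                           R    
                                 
7                                
Cursor: (0,0)                    
                                 
                                 
                                 
                                 
                                 


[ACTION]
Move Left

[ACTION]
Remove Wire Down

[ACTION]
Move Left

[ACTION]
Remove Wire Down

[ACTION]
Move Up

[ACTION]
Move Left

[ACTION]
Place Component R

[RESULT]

   0 1 2 3 4 5 6                 
0  [R]          · ─ ·            
                │                
1       B       ·                
        │                        
2       ·                        
                                 
3   B   · ─ ·                    
                                 
4                                
                                 
5                           ·    
                            │    
6                           R    
                                 
7                                
Cursor: (0,0)                    
                                 
                                 
                                 
                                 
                                 


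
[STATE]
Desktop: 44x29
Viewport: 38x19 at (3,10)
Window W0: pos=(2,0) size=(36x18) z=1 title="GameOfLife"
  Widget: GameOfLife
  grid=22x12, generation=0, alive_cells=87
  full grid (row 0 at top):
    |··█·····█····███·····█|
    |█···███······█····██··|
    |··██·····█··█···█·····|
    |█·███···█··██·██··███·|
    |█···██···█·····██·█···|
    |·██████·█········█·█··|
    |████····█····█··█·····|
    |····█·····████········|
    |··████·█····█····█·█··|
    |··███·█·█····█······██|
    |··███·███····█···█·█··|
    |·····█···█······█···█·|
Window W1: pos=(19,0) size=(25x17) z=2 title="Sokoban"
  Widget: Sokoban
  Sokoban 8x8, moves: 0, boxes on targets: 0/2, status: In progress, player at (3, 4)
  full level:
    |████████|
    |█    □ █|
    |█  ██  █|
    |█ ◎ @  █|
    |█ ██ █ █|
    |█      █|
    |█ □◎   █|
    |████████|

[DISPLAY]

████····█····█··┃████████             
····█·····████··┃Moves: 0  0/2        
··████·█····█···┃                     
··███·█·█····█··┃                     
··███·███····█··┃                     
·····█···█······┃                     
                ┗━━━━━━━━━━━━━━━━━━━━━
━━━━━━━━━━━━━━━━━━━━━━━━━━━━━━━━━━┛   
                                      
                                      
                                      
                                      
                                      
                                      
                                      
                                      
                                      
                                      
                                      


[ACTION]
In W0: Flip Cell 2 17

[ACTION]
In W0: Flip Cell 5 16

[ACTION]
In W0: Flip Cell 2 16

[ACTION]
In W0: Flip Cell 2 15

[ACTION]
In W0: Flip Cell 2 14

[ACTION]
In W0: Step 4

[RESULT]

········█·······┃████████             
········█·······┃Moves: 0  0/2        
·······███······┃                     
·██··██··█······┃                     
·█···██···█·····┃                     
······████······┃                     
                ┗━━━━━━━━━━━━━━━━━━━━━
━━━━━━━━━━━━━━━━━━━━━━━━━━━━━━━━━━┛   
                                      
                                      
                                      
                                      
                                      
                                      
                                      
                                      
                                      
                                      
                                      


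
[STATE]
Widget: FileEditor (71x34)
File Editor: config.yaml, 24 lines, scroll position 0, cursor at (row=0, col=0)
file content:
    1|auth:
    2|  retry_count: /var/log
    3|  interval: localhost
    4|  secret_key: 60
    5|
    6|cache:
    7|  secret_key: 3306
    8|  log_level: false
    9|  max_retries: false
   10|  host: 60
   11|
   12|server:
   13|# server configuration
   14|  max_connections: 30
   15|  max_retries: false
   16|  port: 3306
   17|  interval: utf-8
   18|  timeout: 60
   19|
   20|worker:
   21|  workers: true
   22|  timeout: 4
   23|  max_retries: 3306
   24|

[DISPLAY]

█uth:                                                                 ▲
  retry_count: /var/log                                               █
  interval: localhost                                                 ░
  secret_key: 60                                                      ░
                                                                      ░
cache:                                                                ░
  secret_key: 3306                                                    ░
  log_level: false                                                    ░
  max_retries: false                                                  ░
  host: 60                                                            ░
                                                                      ░
server:                                                               ░
# server configuration                                                ░
  max_connections: 30                                                 ░
  max_retries: false                                                  ░
  port: 3306                                                          ░
  interval: utf-8                                                     ░
  timeout: 60                                                         ░
                                                                      ░
worker:                                                               ░
  workers: true                                                       ░
  timeout: 4                                                          ░
  max_retries: 3306                                                   ░
                                                                      ░
                                                                      ░
                                                                      ░
                                                                      ░
                                                                      ░
                                                                      ░
                                                                      ░
                                                                      ░
                                                                      ░
                                                                      ░
                                                                      ▼


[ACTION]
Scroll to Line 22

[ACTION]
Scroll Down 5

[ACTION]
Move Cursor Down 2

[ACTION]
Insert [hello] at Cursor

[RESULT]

auth:                                                                 ▲
  retry_count: /var/log                                               █
hello█ interval: localhost                                            ░
  secret_key: 60                                                      ░
                                                                      ░
cache:                                                                ░
  secret_key: 3306                                                    ░
  log_level: false                                                    ░
  max_retries: false                                                  ░
  host: 60                                                            ░
                                                                      ░
server:                                                               ░
# server configuration                                                ░
  max_connections: 30                                                 ░
  max_retries: false                                                  ░
  port: 3306                                                          ░
  interval: utf-8                                                     ░
  timeout: 60                                                         ░
                                                                      ░
worker:                                                               ░
  workers: true                                                       ░
  timeout: 4                                                          ░
  max_retries: 3306                                                   ░
                                                                      ░
                                                                      ░
                                                                      ░
                                                                      ░
                                                                      ░
                                                                      ░
                                                                      ░
                                                                      ░
                                                                      ░
                                                                      ░
                                                                      ▼


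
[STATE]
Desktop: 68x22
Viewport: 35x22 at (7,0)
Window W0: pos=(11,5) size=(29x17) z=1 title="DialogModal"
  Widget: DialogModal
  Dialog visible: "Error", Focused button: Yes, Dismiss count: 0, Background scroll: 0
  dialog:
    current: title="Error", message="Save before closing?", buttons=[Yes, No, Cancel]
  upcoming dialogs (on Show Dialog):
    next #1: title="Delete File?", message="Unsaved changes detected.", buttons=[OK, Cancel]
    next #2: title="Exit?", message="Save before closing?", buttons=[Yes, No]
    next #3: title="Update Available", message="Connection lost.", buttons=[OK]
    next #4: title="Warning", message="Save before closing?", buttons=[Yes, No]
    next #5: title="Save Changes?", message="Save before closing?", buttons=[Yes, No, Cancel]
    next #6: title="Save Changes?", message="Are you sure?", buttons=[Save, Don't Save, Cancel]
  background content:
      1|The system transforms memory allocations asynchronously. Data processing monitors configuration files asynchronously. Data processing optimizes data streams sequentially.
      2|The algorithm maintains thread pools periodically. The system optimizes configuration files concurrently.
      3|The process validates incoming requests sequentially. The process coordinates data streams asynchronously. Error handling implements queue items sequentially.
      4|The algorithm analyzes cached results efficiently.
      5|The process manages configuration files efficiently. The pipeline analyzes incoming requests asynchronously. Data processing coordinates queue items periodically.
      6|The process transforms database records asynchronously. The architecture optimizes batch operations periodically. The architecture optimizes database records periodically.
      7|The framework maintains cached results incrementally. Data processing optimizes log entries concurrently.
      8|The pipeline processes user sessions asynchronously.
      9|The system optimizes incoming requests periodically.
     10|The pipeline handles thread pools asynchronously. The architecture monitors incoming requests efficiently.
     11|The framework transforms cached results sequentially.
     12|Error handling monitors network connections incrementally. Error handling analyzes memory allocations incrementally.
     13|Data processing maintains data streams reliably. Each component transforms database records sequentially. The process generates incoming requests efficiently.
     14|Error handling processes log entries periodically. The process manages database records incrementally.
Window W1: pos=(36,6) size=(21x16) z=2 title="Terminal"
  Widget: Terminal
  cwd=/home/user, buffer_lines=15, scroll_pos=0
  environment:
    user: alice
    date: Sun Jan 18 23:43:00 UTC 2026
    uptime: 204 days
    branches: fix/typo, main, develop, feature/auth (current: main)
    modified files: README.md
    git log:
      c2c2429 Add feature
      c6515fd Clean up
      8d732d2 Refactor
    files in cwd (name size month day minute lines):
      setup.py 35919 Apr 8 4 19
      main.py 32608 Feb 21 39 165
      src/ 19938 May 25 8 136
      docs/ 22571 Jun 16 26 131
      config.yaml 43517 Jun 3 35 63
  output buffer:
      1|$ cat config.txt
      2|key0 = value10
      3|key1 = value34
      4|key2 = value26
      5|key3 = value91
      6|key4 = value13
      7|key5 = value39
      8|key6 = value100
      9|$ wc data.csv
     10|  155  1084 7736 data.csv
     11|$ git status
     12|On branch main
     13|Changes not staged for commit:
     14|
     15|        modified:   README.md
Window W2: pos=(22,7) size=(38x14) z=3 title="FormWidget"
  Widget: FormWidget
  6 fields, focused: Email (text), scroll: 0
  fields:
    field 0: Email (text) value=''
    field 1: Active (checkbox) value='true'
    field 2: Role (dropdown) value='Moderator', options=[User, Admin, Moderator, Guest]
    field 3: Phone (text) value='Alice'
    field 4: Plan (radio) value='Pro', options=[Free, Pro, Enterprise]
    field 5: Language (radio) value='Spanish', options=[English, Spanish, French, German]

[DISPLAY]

                                   
                                   
                                   
                                   
                                   
    ┏━━━━━━━━━━━━━━━━━━━━━━━━━━━┓  
    ┃ DialogModal            ┏━━━━━
    ┠──────────┏━━━━━━━━━━━━━━━━━━━
    ┃The system┃ FormWidget        
    ┃The algori┠───────────────────
    ┃The proces┃> Email:      [    
    ┃The algori┃  Active:     [x]  
    ┃Th┌───────┃  Role:       [Mode
    ┃Th│       ┃  Phone:      [Alic
    ┃Th│ Save b┃  Plan:       ( ) F
    ┃Th│ [Yes] ┃  Language:   ( ) E
    ┃Th└───────┃                   
    ┃The pipeli┃                   
    ┃The framew┃                   
    ┃Error hand┃                   
    ┃Data proce┗━━━━━━━━━━━━━━━━━━━
    ┗━━━━━━━━━━━━━━━━━━━━━━━━┗━━━━━


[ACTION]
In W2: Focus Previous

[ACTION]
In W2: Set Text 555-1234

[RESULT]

                                   
                                   
                                   
                                   
                                   
    ┏━━━━━━━━━━━━━━━━━━━━━━━━━━━┓  
    ┃ DialogModal            ┏━━━━━
    ┠──────────┏━━━━━━━━━━━━━━━━━━━
    ┃The system┃ FormWidget        
    ┃The algori┠───────────────────
    ┃The proces┃  Email:      [    
    ┃The algori┃  Active:     [x]  
    ┃Th┌───────┃  Role:       [Mode
    ┃Th│       ┃  Phone:      [Alic
    ┃Th│ Save b┃  Plan:       ( ) F
    ┃Th│ [Yes] ┃> Language:   ( ) E
    ┃Th└───────┃                   
    ┃The pipeli┃                   
    ┃The framew┃                   
    ┃Error hand┃                   
    ┃Data proce┗━━━━━━━━━━━━━━━━━━━
    ┗━━━━━━━━━━━━━━━━━━━━━━━━┗━━━━━


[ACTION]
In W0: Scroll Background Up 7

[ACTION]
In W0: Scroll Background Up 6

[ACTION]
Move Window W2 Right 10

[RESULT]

                                   
                                   
                                   
                                   
                                   
    ┏━━━━━━━━━━━━━━━━━━━━━━━━━━━┓  
    ┃ DialogModal            ┏━━━━━
    ┠──────────────────┏━━━━━━━━━━━
    ┃The system transfo┃ FormWidget
    ┃The algorithm main┠───────────
    ┃The process valida┃  Email:   
    ┃The algorithm anal┃  Active:  
    ┃Th┌───────────────┃  Role:    
    ┃Th│        Error  ┃  Phone:   
    ┃Th│ Save before cl┃  Plan:    
    ┃Th│ [Yes]  No   Ca┃> Language:
    ┃Th└───────────────┃           
    ┃The pipeline handl┃           
    ┃The framework tran┃           
    ┃Error handling mon┃           
    ┃Data processing ma┗━━━━━━━━━━━
    ┗━━━━━━━━━━━━━━━━━━━━━━━━┗━━━━━


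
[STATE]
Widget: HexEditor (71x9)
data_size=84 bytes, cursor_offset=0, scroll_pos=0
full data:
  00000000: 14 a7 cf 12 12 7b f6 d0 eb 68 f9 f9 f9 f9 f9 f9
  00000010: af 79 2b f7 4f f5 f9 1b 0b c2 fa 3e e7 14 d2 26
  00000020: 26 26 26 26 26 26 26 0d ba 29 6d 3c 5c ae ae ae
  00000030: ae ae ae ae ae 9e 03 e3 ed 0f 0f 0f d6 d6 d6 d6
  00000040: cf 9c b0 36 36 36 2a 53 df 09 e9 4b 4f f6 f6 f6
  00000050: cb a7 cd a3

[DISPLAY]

00000000  14 a7 cf 12 12 7b f6 d0  eb 68 f9 f9 f9 f9 f9 f9  |.....{...h
00000010  af 79 2b f7 4f f5 f9 1b  0b c2 fa 3e e7 14 d2 26  |.y+.O.....
00000020  26 26 26 26 26 26 26 0d  ba 29 6d 3c 5c ae ae ae  |&&&&&&&..)
00000030  ae ae ae ae ae 9e 03 e3  ed 0f 0f 0f d6 d6 d6 d6  |..........
00000040  cf 9c b0 36 36 36 2a 53  df 09 e9 4b 4f f6 f6 f6  |...666*S..
00000050  cb a7 cd a3                                       |....      
                                                                       
                                                                       
                                                                       


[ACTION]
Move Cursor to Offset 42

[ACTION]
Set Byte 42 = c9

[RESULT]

00000000  14 a7 cf 12 12 7b f6 d0  eb 68 f9 f9 f9 f9 f9 f9  |.....{...h
00000010  af 79 2b f7 4f f5 f9 1b  0b c2 fa 3e e7 14 d2 26  |.y+.O.....
00000020  26 26 26 26 26 26 26 0d  ba 29 C9 3c 5c ae ae ae  |&&&&&&&..)
00000030  ae ae ae ae ae 9e 03 e3  ed 0f 0f 0f d6 d6 d6 d6  |..........
00000040  cf 9c b0 36 36 36 2a 53  df 09 e9 4b 4f f6 f6 f6  |...666*S..
00000050  cb a7 cd a3                                       |....      
                                                                       
                                                                       
                                                                       


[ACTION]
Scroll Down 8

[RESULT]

00000050  cb a7 cd a3                                       |....      
                                                                       
                                                                       
                                                                       
                                                                       
                                                                       
                                                                       
                                                                       
                                                                       


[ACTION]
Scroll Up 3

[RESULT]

00000020  26 26 26 26 26 26 26 0d  ba 29 C9 3c 5c ae ae ae  |&&&&&&&..)
00000030  ae ae ae ae ae 9e 03 e3  ed 0f 0f 0f d6 d6 d6 d6  |..........
00000040  cf 9c b0 36 36 36 2a 53  df 09 e9 4b 4f f6 f6 f6  |...666*S..
00000050  cb a7 cd a3                                       |....      
                                                                       
                                                                       
                                                                       
                                                                       
                                                                       


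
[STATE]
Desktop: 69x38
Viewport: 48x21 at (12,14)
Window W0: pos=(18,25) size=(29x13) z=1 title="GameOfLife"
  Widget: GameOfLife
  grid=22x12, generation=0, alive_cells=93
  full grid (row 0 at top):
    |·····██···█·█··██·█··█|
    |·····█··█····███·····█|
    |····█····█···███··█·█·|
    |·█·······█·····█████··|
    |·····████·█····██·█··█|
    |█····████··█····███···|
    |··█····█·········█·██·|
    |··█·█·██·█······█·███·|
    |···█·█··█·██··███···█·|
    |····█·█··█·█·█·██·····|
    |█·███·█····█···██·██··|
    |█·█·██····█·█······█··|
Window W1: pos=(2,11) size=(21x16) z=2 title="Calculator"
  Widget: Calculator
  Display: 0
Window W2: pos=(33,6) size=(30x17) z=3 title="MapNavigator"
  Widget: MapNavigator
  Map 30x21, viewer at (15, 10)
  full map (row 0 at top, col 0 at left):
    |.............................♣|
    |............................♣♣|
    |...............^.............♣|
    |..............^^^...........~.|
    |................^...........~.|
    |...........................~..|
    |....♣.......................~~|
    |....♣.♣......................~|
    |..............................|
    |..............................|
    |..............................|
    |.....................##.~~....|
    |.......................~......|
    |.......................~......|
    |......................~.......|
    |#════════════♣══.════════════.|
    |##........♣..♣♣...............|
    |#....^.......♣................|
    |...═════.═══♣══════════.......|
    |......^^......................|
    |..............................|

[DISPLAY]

         0┃          ┃..........................
───┬───┐  ┃          ┃..............@...........
 9 │ ÷ │  ┃          ┃....................##.~~.
───┼───┤  ┃          ┃......................~...
 6 │ × │  ┃          ┃......................~...
───┼───┤  ┃          ┃.....................~....
 3 │ - │  ┃          ┃════════════♣══.══════════
───┼───┤  ┃          ┃#........♣..♣♣............
 = │ + │  ┃          ┗━━━━━━━━━━━━━━━━━━━━━━━━━━
───┼───┤  ┃                                     
 MR│ M+│  ┃                                     
───┴───┘  ┃━━━━━━━━━━━━━━━━━━━━━━━┓             
━━━━━━━━━━┛eOfLife                ┃             
      ┠───────────────────────────┨             
      ┃Gen: 0                     ┃             
      ┃····█····█···███··█·█·     ┃             
      ┃·█·······█·····█████··     ┃             
      ┃·····████·█····██·█··█     ┃             
      ┃█····████··█····███···     ┃             
      ┃··█····█·········█·██·     ┃             
      ┃··█·█·██·█······█·███·     ┃             


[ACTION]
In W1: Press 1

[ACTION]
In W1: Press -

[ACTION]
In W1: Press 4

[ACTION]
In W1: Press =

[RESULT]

        -3┃          ┃..........................
───┬───┐  ┃          ┃..............@...........
 9 │ ÷ │  ┃          ┃....................##.~~.
───┼───┤  ┃          ┃......................~...
 6 │ × │  ┃          ┃......................~...
───┼───┤  ┃          ┃.....................~....
 3 │ - │  ┃          ┃════════════♣══.══════════
───┼───┤  ┃          ┃#........♣..♣♣............
 = │ + │  ┃          ┗━━━━━━━━━━━━━━━━━━━━━━━━━━
───┼───┤  ┃                                     
 MR│ M+│  ┃                                     
───┴───┘  ┃━━━━━━━━━━━━━━━━━━━━━━━┓             
━━━━━━━━━━┛eOfLife                ┃             
      ┠───────────────────────────┨             
      ┃Gen: 0                     ┃             
      ┃····█····█···███··█·█·     ┃             
      ┃·█·······█·····█████··     ┃             
      ┃·····████·█····██·█··█     ┃             
      ┃█····████··█····███···     ┃             
      ┃··█····█·········█·██·     ┃             
      ┃··█·█·██·█······█·███·     ┃             


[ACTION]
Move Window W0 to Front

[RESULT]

        -3┃          ┃..........................
───┬───┐  ┃          ┃..............@...........
 9 │ ÷ │  ┃          ┃....................##.~~.
───┼───┤  ┃          ┃......................~...
 6 │ × │  ┃          ┃......................~...
───┼───┤  ┃          ┃.....................~....
 3 │ - │  ┃          ┃════════════♣══.══════════
───┼───┤  ┃          ┃#........♣..♣♣............
 = │ + │  ┃          ┗━━━━━━━━━━━━━━━━━━━━━━━━━━
───┼───┤  ┃                                     
 MR│ M+│  ┃                                     
───┴──┏━━━━━━━━━━━━━━━━━━━━━━━━━━━┓             
━━━━━━┃ GameOfLife                ┃             
      ┠───────────────────────────┨             
      ┃Gen: 0                     ┃             
      ┃····█····█···███··█·█·     ┃             
      ┃·█·······█·····█████··     ┃             
      ┃·····████·█····██·█··█     ┃             
      ┃█····████··█····███···     ┃             
      ┃··█····█·········█·██·     ┃             
      ┃··█·█·██·█······█·███·     ┃             


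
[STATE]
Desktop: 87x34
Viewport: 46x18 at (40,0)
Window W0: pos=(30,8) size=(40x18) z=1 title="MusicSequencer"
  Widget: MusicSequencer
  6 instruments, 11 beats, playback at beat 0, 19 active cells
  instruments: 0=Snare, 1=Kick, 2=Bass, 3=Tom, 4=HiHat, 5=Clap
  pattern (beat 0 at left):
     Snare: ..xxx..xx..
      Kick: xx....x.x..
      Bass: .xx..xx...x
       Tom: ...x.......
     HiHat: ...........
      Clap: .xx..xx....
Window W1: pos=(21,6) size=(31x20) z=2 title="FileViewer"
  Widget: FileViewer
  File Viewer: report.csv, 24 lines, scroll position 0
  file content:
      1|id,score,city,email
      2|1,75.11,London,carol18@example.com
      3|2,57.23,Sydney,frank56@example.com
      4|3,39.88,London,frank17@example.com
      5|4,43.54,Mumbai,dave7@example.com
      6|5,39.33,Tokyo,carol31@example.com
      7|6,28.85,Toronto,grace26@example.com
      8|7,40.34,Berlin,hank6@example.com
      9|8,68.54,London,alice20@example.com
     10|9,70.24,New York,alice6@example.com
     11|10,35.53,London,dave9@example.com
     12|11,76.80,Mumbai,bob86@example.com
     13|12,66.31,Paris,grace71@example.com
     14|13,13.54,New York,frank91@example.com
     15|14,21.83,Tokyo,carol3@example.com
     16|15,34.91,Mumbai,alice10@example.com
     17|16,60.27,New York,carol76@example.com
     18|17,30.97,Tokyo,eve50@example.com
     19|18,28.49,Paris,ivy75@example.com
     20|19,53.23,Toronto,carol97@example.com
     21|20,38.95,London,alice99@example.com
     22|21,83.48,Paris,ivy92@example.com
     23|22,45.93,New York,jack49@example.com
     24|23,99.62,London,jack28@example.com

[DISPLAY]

                                              
                                              
                                              
                                              
                                              
                                              
━━━━━━━━━━━┓                                  
           ┃                                  
───────────┨━━━━━━━━━━━━━━━━━┓                
l         ▲┃                 ┃                
ol18@examp█┃─────────────────┨                
nk56@examp░┃                 ┃                
nk17@examp░┃                 ┃                
e7@example░┃                 ┃                
l31@exampl░┃                 ┃                
ace26@exam░┃                 ┃                
k6@example░┃                 ┃                
ce20@examp░┃                 ┃                


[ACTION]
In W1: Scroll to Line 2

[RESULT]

                                              
                                              
                                              
                                              
                                              
                                              
━━━━━━━━━━━┓                                  
           ┃                                  
───────────┨━━━━━━━━━━━━━━━━━┓                
ol18@examp▲┃                 ┃                
nk56@examp░┃─────────────────┨                
nk17@examp█┃                 ┃                
e7@example░┃                 ┃                
l31@exampl░┃                 ┃                
ace26@exam░┃                 ┃                
k6@example░┃                 ┃                
ce20@examp░┃                 ┃                
lice6@exam░┃                 ┃                


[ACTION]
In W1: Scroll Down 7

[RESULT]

                                              
                                              
                                              
                                              
                                              
                                              
━━━━━━━━━━━┓                                  
           ┃                                  
───────────┨━━━━━━━━━━━━━━━━━┓                
ce20@examp▲┃                 ┃                
lice6@exam░┃─────────────────┨                
ve9@exampl░┃                 ┃                
b86@exampl░┃                 ┃                
ce71@examp░┃                 ┃                
frank91@ex░┃                 ┃                
ol3@exampl░┃                 ┃                
ice10@exam░┃                 ┃                
carol76@ex░┃                 ┃                


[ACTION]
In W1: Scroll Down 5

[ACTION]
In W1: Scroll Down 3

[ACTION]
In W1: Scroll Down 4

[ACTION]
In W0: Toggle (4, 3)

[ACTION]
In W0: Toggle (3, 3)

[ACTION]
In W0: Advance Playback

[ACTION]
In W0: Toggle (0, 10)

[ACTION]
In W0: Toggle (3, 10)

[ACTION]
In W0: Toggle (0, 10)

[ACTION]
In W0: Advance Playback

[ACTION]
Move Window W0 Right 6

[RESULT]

                                              
                                              
                                              
                                              
                                              
                                              
━━━━━━━━━━━┓                                  
           ┃                                  
───────────┨━━━━━━━━━━━━━━━━━━━━━━━┓          
ce20@examp▲┃                       ┃          
lice6@exam░┃───────────────────────┨          
ve9@exampl░┃90                     ┃          
b86@exampl░┃··                     ┃          
ce71@examp░┃··                     ┃          
frank91@ex░┃·█                     ┃          
ol3@exampl░┃·█                     ┃          
ice10@exam░┃··                     ┃          
carol76@ex░┃··                     ┃          
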